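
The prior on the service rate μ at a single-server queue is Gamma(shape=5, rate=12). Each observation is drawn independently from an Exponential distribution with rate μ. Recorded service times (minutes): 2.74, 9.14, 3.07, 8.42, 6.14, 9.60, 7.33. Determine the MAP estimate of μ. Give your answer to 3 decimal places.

The Exponential(rate=μ) likelihood is ∝ μ^n e^(−μΣtᵢ). Here n = 7 and Σtᵢ = 2.74 + 9.14 + 3.07 + 8.42 + 6.14 + 9.60 + 7.33 = 46.44.
Posterior ∝ μ^4e^(−12μ) · μ^7e^(−46.44μ) = μ^11e^(−58.44μ), i.e. Gamma(12, 58.44).
Mode = (a−1)/b = 11/58.44 ≈ 0.188.

μ̂_MAP = 0.188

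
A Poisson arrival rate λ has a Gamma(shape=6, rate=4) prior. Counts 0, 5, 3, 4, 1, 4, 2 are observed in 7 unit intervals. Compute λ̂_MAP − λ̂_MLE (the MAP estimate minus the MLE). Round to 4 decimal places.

MAP − MLE = -0.5325

Σxᵢ = 19. Posterior is Gamma(25, 11); MAP = (25−1)/11 = 24/11 ≈ 2.18182.
MLE = x̄ = 19/7 ≈ 2.71429.
Difference = 24/11 − 19/7 = -41/77 ≈ -0.5325.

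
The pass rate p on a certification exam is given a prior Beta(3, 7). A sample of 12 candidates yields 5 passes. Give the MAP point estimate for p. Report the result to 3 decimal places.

Prior: Beta(3, 7).
Data: 5 successes in 12 trials. The binomial likelihood contributes p^5(1−p)^7, so the posterior is Beta(3+5, 7+7) = Beta(8, 14).
For Beta(a, b) with a, b > 1 the mode is (a−1)/(a+b−2) = 7/20 ≈ 0.350.

p̂_MAP = 0.350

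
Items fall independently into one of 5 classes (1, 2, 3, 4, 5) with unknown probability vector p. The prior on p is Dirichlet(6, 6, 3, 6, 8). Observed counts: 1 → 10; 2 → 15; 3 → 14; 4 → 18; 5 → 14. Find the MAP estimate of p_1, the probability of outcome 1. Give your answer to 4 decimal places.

The posterior is Dirichlet(αᵢ + nᵢ) = Dirichlet(16, 21, 17, 24, 22).
For a Dirichlet(a₁,…,a_K) with all aᵢ > 1, the mode has j-th component (aⱼ − 1)/(Σaᵢ − K).
Here Σaᵢ = 100 and K = 5, so p_1 = (16 − 1)/(100 − 5) = 15/95 ≈ 0.1579.

MAP estimate: 0.1579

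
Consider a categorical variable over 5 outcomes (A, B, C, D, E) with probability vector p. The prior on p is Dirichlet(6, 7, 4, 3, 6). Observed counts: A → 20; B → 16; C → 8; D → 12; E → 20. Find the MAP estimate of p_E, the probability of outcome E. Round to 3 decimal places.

MAP estimate of p_E = 0.258

The posterior is Dirichlet(αᵢ + nᵢ) = Dirichlet(26, 23, 12, 15, 26).
For a Dirichlet(a₁,…,a_K) with all aᵢ > 1, the mode has j-th component (aⱼ − 1)/(Σaᵢ − K).
Here Σaᵢ = 102 and K = 5, so p_E = (26 − 1)/(102 − 5) = 25/97 ≈ 0.258.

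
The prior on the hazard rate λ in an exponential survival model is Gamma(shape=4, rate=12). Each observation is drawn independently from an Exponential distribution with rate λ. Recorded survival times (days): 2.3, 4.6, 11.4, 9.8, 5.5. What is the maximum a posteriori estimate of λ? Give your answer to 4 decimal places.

The Exponential(rate=λ) likelihood is ∝ λ^n e^(−λΣtᵢ). Here n = 5 and Σtᵢ = 2.3 + 4.6 + 11.4 + 9.8 + 5.5 = 33.6.
Posterior ∝ λ^3e^(−12λ) · λ^5e^(−33.6λ) = λ^8e^(−45.6λ), i.e. Gamma(9, 45.6).
Mode = (a−1)/b = 8/45.6 ≈ 0.1754.

λ̂_MAP = 0.1754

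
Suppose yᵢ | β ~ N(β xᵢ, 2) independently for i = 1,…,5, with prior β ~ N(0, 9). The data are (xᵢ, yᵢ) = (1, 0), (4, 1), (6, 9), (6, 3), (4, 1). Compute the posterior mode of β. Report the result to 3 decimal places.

log p(β | y) = −Σ(yᵢ − βxᵢ)²/(2·2) − β²/(2·9) + const.
Setting the derivative to zero: Σxᵢ(yᵢ − βxᵢ)/2 − β/9 = 0, so β = Σxᵢyᵢ / (Σxᵢ² + σ²/τ²).
Σxᵢyᵢ = 1·0 + 4·1 + 6·9 + 6·3 + 4·1 = 80; Σxᵢ² = 105; σ²/τ² = 2/9.
β̂_MAP = 80 / (105 + 2/9) = 80/(947/9) = 720/947 ≈ 0.760.

β̂_MAP = 0.760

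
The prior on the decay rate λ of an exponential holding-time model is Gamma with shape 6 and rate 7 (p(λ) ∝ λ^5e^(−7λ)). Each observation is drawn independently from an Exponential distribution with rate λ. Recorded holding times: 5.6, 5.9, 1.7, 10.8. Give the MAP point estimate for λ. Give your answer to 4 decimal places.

λ̂_MAP = 0.2903

The Exponential(rate=λ) likelihood is ∝ λ^n e^(−λΣtᵢ). Here n = 4 and Σtᵢ = 5.6 + 5.9 + 1.7 + 10.8 = 24.
Posterior ∝ λ^5e^(−7λ) · λ^4e^(−24λ) = λ^9e^(−31λ), i.e. Gamma(10, 31).
Mode = (a−1)/b = 9/31 ≈ 0.2903.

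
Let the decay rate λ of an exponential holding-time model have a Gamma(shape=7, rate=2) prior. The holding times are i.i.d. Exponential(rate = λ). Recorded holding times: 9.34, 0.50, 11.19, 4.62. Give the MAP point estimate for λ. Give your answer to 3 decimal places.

λ̂_MAP = 0.362

The Exponential(rate=λ) likelihood is ∝ λ^n e^(−λΣtᵢ). Here n = 4 and Σtᵢ = 9.34 + 0.50 + 11.19 + 4.62 = 25.65.
Posterior ∝ λ^6e^(−2λ) · λ^4e^(−25.65λ) = λ^10e^(−27.65λ), i.e. Gamma(11, 27.65).
Mode = (a−1)/b = 10/27.65 ≈ 0.362.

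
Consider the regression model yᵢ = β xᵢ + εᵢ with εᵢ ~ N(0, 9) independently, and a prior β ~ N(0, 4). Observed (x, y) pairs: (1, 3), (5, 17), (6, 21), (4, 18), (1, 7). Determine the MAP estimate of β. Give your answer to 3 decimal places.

β̂_MAP = 3.606

log p(β | y) = −Σ(yᵢ − βxᵢ)²/(2·9) − β²/(2·4) + const.
Setting the derivative to zero: Σxᵢ(yᵢ − βxᵢ)/9 − β/4 = 0, so β = Σxᵢyᵢ / (Σxᵢ² + σ²/τ²).
Σxᵢyᵢ = 1·3 + 5·17 + 6·21 + 4·18 + 1·7 = 293; Σxᵢ² = 79; σ²/τ² = 2.25.
β̂_MAP = 293 / (79 + 2.25) = 293/81.25 ≈ 3.606.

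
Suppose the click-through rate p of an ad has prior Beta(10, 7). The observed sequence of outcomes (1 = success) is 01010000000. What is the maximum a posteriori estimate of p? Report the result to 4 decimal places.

p̂_MAP = 0.4231

Prior: Beta(10, 7).
Data: 2 successes in 11 trials (from the sequence). The binomial likelihood contributes p^2(1−p)^9, so the posterior is Beta(10+2, 7+9) = Beta(12, 16).
For Beta(a, b) with a, b > 1 the mode is (a−1)/(a+b−2) = 11/26 ≈ 0.4231.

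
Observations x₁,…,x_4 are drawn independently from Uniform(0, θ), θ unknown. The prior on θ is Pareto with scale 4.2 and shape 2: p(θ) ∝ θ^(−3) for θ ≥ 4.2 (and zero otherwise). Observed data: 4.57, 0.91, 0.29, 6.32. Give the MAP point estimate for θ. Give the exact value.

The Uniform(0, θ) likelihood is θ^(−n) for θ ≥ max(xᵢ), zero otherwise. Here max(xᵢ) = 6.32.
Posterior ∝ θ^(−3) · θ^(−4) = θ^(−7) on θ ≥ max(4.2, 6.32) = 6.32.
This density is strictly decreasing in θ, so the posterior mode lies at the lower boundary of the support.

θ̂_MAP = 6.32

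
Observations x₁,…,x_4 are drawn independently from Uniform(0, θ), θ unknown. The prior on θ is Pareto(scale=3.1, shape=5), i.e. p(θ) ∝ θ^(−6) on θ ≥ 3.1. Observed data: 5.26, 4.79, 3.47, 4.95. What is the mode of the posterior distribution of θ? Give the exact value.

θ̂_MAP = 5.26

The Uniform(0, θ) likelihood is θ^(−n) for θ ≥ max(xᵢ), zero otherwise. Here max(xᵢ) = 5.26.
Posterior ∝ θ^(−6) · θ^(−4) = θ^(−10) on θ ≥ max(3.1, 5.26) = 5.26.
This density is strictly decreasing in θ, so the posterior mode lies at the lower boundary of the support.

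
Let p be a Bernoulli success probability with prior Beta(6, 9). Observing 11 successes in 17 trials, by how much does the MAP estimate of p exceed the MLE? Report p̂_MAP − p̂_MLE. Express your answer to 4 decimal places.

MAP − MLE = -0.1137

Posterior is Beta(17, 15); MAP = (17−1)/(32−2) = 16/30 ≈ 0.53333.
MLE ignores the prior: p̂_MLE = k/n = 11/17 ≈ 0.64706.
Difference = 16/30 − 11/17 = -29/255 ≈ -0.1137.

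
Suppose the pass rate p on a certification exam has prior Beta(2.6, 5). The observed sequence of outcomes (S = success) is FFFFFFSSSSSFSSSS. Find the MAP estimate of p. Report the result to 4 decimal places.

p̂_MAP = 0.4907

Prior: Beta(2.6, 5).
Data: 9 successes in 16 trials (from the sequence). The binomial likelihood contributes p^9(1−p)^7, so the posterior is Beta(2.6+9, 5+7) = Beta(11.6, 12).
For Beta(a, b) with a, b > 1 the mode is (a−1)/(a+b−2) = 10.6/21.6 ≈ 0.4907.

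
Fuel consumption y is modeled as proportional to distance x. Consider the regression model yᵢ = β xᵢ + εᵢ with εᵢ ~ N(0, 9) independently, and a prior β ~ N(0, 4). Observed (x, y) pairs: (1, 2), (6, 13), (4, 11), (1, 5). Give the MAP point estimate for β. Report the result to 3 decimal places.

β̂_MAP = 2.293

log p(β | y) = −Σ(yᵢ − βxᵢ)²/(2·9) − β²/(2·4) + const.
Setting the derivative to zero: Σxᵢ(yᵢ − βxᵢ)/9 − β/4 = 0, so β = Σxᵢyᵢ / (Σxᵢ² + σ²/τ²).
Σxᵢyᵢ = 1·2 + 6·13 + 4·11 + 1·5 = 129; Σxᵢ² = 54; σ²/τ² = 2.25.
β̂_MAP = 129 / (54 + 2.25) = 129/56.25 ≈ 2.293.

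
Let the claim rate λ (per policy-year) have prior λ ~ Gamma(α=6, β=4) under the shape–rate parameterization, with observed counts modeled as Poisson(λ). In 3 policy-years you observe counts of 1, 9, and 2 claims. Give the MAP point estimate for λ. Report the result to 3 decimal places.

λ̂_MAP = 2.429

Σxᵢ = 1+9+2 = 12, with n = 3.
Posterior ∝ λ^5e^(−4λ) · λ^12e^(−3λ) = λ^17e^(−7λ), i.e. Gamma(shape=18, rate=7).
The mode of a Gamma(a, b) with a ≥ 1 (shape–rate) is (a−1)/b = 17/7 ≈ 2.429.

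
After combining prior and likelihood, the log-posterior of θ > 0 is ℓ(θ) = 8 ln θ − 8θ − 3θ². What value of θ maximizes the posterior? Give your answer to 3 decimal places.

ℓ'(θ) = 8/θ − 8 − 6θ. Setting this to zero and multiplying by θ: 6θ² + 8θ − 8 = 0.
θ = (−8 + √(8² + 4·6·8)) / (2·6) = (−8 + √256) / 12 = (−8 + 16)/12 = 2/3.
ℓ''(θ) = −8/θ² − 6 < 0, confirming a maximum.

θ̂_MAP = 0.667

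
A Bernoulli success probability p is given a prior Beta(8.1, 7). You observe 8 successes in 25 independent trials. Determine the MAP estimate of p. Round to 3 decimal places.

Prior: Beta(8.1, 7).
Data: 8 successes in 25 trials. The binomial likelihood contributes p^8(1−p)^17, so the posterior is Beta(8.1+8, 7+17) = Beta(16.1, 24).
For Beta(a, b) with a, b > 1 the mode is (a−1)/(a+b−2) = 15.1/38.1 ≈ 0.396.

p̂_MAP = 0.396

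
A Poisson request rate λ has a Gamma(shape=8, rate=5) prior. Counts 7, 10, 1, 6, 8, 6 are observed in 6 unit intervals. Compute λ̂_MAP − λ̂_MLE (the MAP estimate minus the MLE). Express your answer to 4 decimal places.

Σxᵢ = 38. Posterior is Gamma(46, 11); MAP = (46−1)/11 = 45/11 ≈ 4.09091.
MLE = x̄ = 38/6 ≈ 6.33333.
Difference = 45/11 − 38/6 = -74/33 ≈ -2.2424.

MAP − MLE = -2.2424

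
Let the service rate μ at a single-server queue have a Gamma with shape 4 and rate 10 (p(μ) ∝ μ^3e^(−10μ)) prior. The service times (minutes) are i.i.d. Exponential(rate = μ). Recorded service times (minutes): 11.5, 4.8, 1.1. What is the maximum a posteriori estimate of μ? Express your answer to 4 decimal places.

μ̂_MAP = 0.2190

The Exponential(rate=μ) likelihood is ∝ μ^n e^(−μΣtᵢ). Here n = 3 and Σtᵢ = 11.5 + 4.8 + 1.1 = 17.4.
Posterior ∝ μ^3e^(−10μ) · μ^3e^(−17.4μ) = μ^6e^(−27.4μ), i.e. Gamma(7, 27.4).
Mode = (a−1)/b = 6/27.4 ≈ 0.2190.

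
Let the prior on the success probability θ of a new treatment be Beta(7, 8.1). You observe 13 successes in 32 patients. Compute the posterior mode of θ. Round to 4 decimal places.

Prior: Beta(7, 8.1).
Data: 13 successes in 32 trials. The binomial likelihood contributes θ^13(1−θ)^19, so the posterior is Beta(7+13, 8.1+19) = Beta(20, 27.1).
For Beta(a, b) with a, b > 1 the mode is (a−1)/(a+b−2) = 19/45.1 ≈ 0.4213.

θ̂_MAP = 0.4213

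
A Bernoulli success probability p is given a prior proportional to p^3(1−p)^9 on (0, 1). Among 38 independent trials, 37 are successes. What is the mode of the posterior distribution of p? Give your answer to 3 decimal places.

p̂_MAP = 0.800

The prior density ∝ p^3(1−p)^9 is the kernel of Beta(4, 10).
Data: 37 successes in 38 trials. The binomial likelihood contributes p^37(1−p)^1, so the posterior is Beta(4+37, 10+1) = Beta(41, 11).
For Beta(a, b) with a, b > 1 the mode is (a−1)/(a+b−2) = 40/50 ≈ 0.800.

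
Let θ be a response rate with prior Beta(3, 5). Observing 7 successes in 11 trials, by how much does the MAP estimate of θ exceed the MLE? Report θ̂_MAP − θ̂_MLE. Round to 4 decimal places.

Posterior is Beta(10, 9); MAP = (10−1)/(19−2) = 9/17 ≈ 0.52941.
MLE ignores the prior: θ̂_MLE = k/n = 7/11 ≈ 0.63636.
Difference = 9/17 − 7/11 = -20/187 ≈ -0.1070.

MAP − MLE = -0.1070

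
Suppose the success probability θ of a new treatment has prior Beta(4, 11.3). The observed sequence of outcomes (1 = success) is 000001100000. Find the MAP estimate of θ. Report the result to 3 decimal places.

Prior: Beta(4, 11.3).
Data: 2 successes in 12 trials (from the sequence). The binomial likelihood contributes θ^2(1−θ)^10, so the posterior is Beta(4+2, 11.3+10) = Beta(6, 21.3).
For Beta(a, b) with a, b > 1 the mode is (a−1)/(a+b−2) = 5/25.3 ≈ 0.198.

θ̂_MAP = 0.198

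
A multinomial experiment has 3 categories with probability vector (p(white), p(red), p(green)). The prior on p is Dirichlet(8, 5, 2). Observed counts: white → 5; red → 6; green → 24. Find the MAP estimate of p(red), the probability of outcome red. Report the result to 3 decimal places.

The posterior is Dirichlet(αᵢ + nᵢ) = Dirichlet(13, 11, 26).
For a Dirichlet(a₁,…,a_K) with all aᵢ > 1, the mode has j-th component (aⱼ − 1)/(Σaᵢ − K).
Here Σaᵢ = 50 and K = 3, so p(red) = (11 − 1)/(50 − 3) = 10/47 ≈ 0.213.

MAP estimate of p(red) = 0.213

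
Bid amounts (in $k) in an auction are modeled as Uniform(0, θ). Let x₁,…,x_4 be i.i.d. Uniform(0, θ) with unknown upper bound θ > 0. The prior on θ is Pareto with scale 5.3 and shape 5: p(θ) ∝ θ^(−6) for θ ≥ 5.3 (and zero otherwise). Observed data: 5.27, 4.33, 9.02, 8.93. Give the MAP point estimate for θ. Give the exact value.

The Uniform(0, θ) likelihood is θ^(−n) for θ ≥ max(xᵢ), zero otherwise. Here max(xᵢ) = 9.02.
Posterior ∝ θ^(−6) · θ^(−4) = θ^(−10) on θ ≥ max(5.3, 9.02) = 9.02.
This density is strictly decreasing in θ, so the posterior mode lies at the lower boundary of the support.

θ̂_MAP = 9.02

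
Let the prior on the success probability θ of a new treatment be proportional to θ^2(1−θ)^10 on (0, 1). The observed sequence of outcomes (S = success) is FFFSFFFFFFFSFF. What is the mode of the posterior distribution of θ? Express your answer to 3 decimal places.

θ̂_MAP = 0.154

The prior density ∝ θ^2(1−θ)^10 is the kernel of Beta(3, 11).
Data: 2 successes in 14 trials (from the sequence). The binomial likelihood contributes θ^2(1−θ)^12, so the posterior is Beta(3+2, 11+12) = Beta(5, 23).
For Beta(a, b) with a, b > 1 the mode is (a−1)/(a+b−2) = 4/26 ≈ 0.154.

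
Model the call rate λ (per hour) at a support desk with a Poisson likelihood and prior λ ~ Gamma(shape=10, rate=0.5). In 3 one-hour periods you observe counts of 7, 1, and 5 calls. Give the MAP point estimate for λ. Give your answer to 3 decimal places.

λ̂_MAP = 6.286

Σxᵢ = 7+1+5 = 13, with n = 3.
Posterior ∝ λ^9e^(−0.5λ) · λ^13e^(−3λ) = λ^22e^(−3.5λ), i.e. Gamma(shape=23, rate=3.5).
The mode of a Gamma(a, b) with a ≥ 1 (shape–rate) is (a−1)/b = 22/3.5 ≈ 6.286.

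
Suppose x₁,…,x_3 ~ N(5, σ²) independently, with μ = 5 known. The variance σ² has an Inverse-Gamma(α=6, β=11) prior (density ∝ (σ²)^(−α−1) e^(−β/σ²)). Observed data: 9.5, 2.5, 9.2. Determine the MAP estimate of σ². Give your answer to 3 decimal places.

Sum of squared deviations about the known mean: SS = (9.5−5)² + (2.5−5)² + (9.2−5)² = 44.14.
The Normal likelihood contributes (σ²)^(−n/2) exp(−SS/(2σ²)), so the posterior is Inverse-Gamma(α + n/2, β + SS/2) = Inverse-Gamma(7.5, 33.07).
The mode of Inverse-Gamma(a, b) is b/(a+1) = 33.07/8.5 ≈ 3.891.

σ̂²_MAP = 3.891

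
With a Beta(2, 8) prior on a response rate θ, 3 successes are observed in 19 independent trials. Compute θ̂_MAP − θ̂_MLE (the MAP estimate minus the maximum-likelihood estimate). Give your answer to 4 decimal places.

MAP − MLE = -0.0097

Posterior is Beta(5, 24); MAP = (5−1)/(29−2) = 4/27 ≈ 0.14815.
MLE ignores the prior: θ̂_MLE = k/n = 3/19 ≈ 0.15789.
Difference = 4/27 − 3/19 = -5/513 ≈ -0.0097.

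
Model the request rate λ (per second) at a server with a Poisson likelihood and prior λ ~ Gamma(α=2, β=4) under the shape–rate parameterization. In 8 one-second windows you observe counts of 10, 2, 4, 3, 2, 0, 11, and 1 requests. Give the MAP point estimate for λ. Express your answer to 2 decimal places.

Σxᵢ = 10+2+4+3+2+0+11+1 = 33, with n = 8.
Posterior ∝ λe^(−4λ) · λ^33e^(−8λ) = λ^34e^(−12λ), i.e. Gamma(shape=35, rate=12).
The mode of a Gamma(a, b) with a ≥ 1 (shape–rate) is (a−1)/b = 34/12 ≈ 2.83.

λ̂_MAP = 2.83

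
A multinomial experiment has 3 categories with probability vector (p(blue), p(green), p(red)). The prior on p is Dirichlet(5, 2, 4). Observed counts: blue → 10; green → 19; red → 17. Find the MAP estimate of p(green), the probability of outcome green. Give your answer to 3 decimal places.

The posterior is Dirichlet(αᵢ + nᵢ) = Dirichlet(15, 21, 21).
For a Dirichlet(a₁,…,a_K) with all aᵢ > 1, the mode has j-th component (aⱼ − 1)/(Σaᵢ − K).
Here Σaᵢ = 57 and K = 3, so p(green) = (21 − 1)/(57 − 3) = 20/54 ≈ 0.370.

MAP estimate of p(green) = 0.370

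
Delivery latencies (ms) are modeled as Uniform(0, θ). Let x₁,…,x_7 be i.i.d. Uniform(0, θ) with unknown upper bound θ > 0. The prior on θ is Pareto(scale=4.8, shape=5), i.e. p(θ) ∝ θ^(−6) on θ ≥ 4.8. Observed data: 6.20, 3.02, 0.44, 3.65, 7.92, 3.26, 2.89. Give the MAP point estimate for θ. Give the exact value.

θ̂_MAP = 7.92

The Uniform(0, θ) likelihood is θ^(−n) for θ ≥ max(xᵢ), zero otherwise. Here max(xᵢ) = 7.92.
Posterior ∝ θ^(−6) · θ^(−7) = θ^(−13) on θ ≥ max(4.8, 7.92) = 7.92.
This density is strictly decreasing in θ, so the posterior mode lies at the lower boundary of the support.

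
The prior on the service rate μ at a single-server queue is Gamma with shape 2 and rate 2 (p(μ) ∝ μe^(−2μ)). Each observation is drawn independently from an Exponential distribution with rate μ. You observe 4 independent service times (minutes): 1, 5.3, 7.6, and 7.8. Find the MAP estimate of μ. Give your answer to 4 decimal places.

The Exponential(rate=μ) likelihood is ∝ μ^n e^(−μΣtᵢ). Here n = 4 and Σtᵢ = 1 + 5.3 + 7.6 + 7.8 = 21.7.
Posterior ∝ μe^(−2μ) · μ^4e^(−21.7μ) = μ^5e^(−23.7μ), i.e. Gamma(6, 23.7).
Mode = (a−1)/b = 5/23.7 ≈ 0.2110.

μ̂_MAP = 0.2110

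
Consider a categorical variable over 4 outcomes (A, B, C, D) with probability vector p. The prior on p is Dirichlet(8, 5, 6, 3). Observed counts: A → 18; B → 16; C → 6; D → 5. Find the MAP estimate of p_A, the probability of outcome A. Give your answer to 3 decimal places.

MAP estimate of p_A = 0.397

The posterior is Dirichlet(αᵢ + nᵢ) = Dirichlet(26, 21, 12, 8).
For a Dirichlet(a₁,…,a_K) with all aᵢ > 1, the mode has j-th component (aⱼ − 1)/(Σaᵢ − K).
Here Σaᵢ = 67 and K = 4, so p_A = (26 − 1)/(67 − 4) = 25/63 ≈ 0.397.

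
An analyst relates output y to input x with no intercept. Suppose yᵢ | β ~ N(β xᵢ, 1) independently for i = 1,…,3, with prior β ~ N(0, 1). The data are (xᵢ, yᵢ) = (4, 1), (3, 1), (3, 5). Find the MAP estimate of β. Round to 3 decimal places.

log p(β | y) = −Σ(yᵢ − βxᵢ)²/(2·1) − β²/(2·1) + const.
Setting the derivative to zero: Σxᵢ(yᵢ − βxᵢ)/1 − β/1 = 0, so β = Σxᵢyᵢ / (Σxᵢ² + σ²/τ²).
Σxᵢyᵢ = 4·1 + 3·1 + 3·5 = 22; Σxᵢ² = 34; σ²/τ² = 1.
β̂_MAP = 22 / (34 + 1) = 22/35 ≈ 0.629.

β̂_MAP = 0.629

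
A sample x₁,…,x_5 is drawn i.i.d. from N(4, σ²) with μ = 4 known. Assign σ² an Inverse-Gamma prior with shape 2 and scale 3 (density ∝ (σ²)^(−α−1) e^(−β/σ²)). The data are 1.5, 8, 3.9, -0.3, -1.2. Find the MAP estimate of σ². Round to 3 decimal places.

Sum of squared deviations about the known mean: SS = (1.5−4)² + (8−4)² + (3.9−4)² + (-0.3−4)² + (-1.2−4)² = 67.79.
The Normal likelihood contributes (σ²)^(−n/2) exp(−SS/(2σ²)), so the posterior is Inverse-Gamma(α + n/2, β + SS/2) = Inverse-Gamma(4.5, 36.895).
The mode of Inverse-Gamma(a, b) is b/(a+1) = 36.895/5.5 ≈ 6.708.

σ̂²_MAP = 6.708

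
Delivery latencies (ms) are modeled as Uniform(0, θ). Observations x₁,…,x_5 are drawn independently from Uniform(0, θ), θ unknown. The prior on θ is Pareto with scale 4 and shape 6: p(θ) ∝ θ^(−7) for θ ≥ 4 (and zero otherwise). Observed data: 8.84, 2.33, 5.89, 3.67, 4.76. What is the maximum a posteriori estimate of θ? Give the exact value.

θ̂_MAP = 8.84

The Uniform(0, θ) likelihood is θ^(−n) for θ ≥ max(xᵢ), zero otherwise. Here max(xᵢ) = 8.84.
Posterior ∝ θ^(−7) · θ^(−5) = θ^(−12) on θ ≥ max(4, 8.84) = 8.84.
This density is strictly decreasing in θ, so the posterior mode lies at the lower boundary of the support.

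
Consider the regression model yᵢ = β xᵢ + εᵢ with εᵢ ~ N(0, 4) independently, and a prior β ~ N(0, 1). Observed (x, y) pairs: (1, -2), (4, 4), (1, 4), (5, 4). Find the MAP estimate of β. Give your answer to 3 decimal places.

β̂_MAP = 0.809

log p(β | y) = −Σ(yᵢ − βxᵢ)²/(2·4) − β²/(2·1) + const.
Setting the derivative to zero: Σxᵢ(yᵢ − βxᵢ)/4 − β/1 = 0, so β = Σxᵢyᵢ / (Σxᵢ² + σ²/τ²).
Σxᵢyᵢ = 1·(-2) + 4·4 + 1·4 + 5·4 = 38; Σxᵢ² = 43; σ²/τ² = 4.
β̂_MAP = 38 / (43 + 4) = 38/47 ≈ 0.809.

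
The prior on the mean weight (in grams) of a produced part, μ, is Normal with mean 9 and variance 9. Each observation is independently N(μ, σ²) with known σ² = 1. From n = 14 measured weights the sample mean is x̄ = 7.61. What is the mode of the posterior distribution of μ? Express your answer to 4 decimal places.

n = 14, x̄ = 7.61.
For a Normal prior and Normal likelihood with known variance, the posterior is Normal; its mode equals its mean, the precision-weighted average.
Prior precision 1/σ₀² = 1/9; data precision n/σ² = 14/1 = 14.
μ̂ = ((1/9)·9 + 14·7.61) / (1/9 + 14) = 107.54/(127/9) = 48393/6350 ≈ 7.6209.

μ̂_MAP = 7.6209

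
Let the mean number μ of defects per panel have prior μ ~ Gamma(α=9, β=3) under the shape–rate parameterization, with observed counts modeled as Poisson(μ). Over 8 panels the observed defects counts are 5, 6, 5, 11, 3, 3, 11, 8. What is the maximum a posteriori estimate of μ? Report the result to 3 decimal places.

μ̂_MAP = 5.455

Σxᵢ = 5+6+5+11+3+3+11+8 = 52, with n = 8.
Posterior ∝ μ^8e^(−3μ) · μ^52e^(−8μ) = μ^60e^(−11μ), i.e. Gamma(shape=61, rate=11).
The mode of a Gamma(a, b) with a ≥ 1 (shape–rate) is (a−1)/b = 60/11 ≈ 5.455.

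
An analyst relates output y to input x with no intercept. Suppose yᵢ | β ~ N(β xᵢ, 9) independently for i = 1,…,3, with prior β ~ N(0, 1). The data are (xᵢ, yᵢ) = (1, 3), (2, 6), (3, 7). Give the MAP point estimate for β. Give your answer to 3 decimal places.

β̂_MAP = 1.565

log p(β | y) = −Σ(yᵢ − βxᵢ)²/(2·9) − β²/(2·1) + const.
Setting the derivative to zero: Σxᵢ(yᵢ − βxᵢ)/9 − β/1 = 0, so β = Σxᵢyᵢ / (Σxᵢ² + σ²/τ²).
Σxᵢyᵢ = 1·3 + 2·6 + 3·7 = 36; Σxᵢ² = 14; σ²/τ² = 9.
β̂_MAP = 36 / (14 + 9) = 36/23 ≈ 1.565.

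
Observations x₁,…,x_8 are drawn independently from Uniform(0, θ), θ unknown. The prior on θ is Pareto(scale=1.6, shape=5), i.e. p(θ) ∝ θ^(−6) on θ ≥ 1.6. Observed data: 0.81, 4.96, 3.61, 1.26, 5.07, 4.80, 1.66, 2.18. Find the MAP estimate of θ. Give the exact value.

The Uniform(0, θ) likelihood is θ^(−n) for θ ≥ max(xᵢ), zero otherwise. Here max(xᵢ) = 5.07.
Posterior ∝ θ^(−6) · θ^(−8) = θ^(−14) on θ ≥ max(1.6, 5.07) = 5.07.
This density is strictly decreasing in θ, so the posterior mode lies at the lower boundary of the support.

θ̂_MAP = 5.07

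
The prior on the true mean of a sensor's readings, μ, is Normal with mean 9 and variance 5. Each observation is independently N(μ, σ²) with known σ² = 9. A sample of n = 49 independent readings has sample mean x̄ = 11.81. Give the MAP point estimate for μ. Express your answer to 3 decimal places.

n = 49, x̄ = 11.81.
For a Normal prior and Normal likelihood with known variance, the posterior is Normal; its mode equals its mean, the precision-weighted average.
Prior precision 1/σ₀² = 1/5 = 0.2; data precision n/σ² = 49/9.
μ̂ = (0.2·9 + (49/9)·11.81) / (0.2 + 49/9) = (59489/900)/(254/45) = 59489/5080 ≈ 11.710.

μ̂_MAP = 11.710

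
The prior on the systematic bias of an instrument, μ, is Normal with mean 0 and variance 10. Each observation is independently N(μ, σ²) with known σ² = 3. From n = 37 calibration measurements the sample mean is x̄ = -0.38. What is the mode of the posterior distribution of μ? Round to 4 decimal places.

n = 37, x̄ = -0.38.
For a Normal prior and Normal likelihood with known variance, the posterior is Normal; its mode equals its mean, the precision-weighted average.
Prior precision 1/σ₀² = 1/10 = 0.1; data precision n/σ² = 37/3.
μ̂ = (0.1·0 + (37/3)·(-0.38)) / (0.1 + 37/3) = (-703/150)/(373/30) = -703/1865 ≈ -0.3769.

μ̂_MAP = -0.3769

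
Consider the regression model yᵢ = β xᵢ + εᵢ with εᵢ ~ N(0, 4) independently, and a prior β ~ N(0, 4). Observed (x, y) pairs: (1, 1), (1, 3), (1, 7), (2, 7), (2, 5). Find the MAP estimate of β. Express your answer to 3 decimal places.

β̂_MAP = 2.917

log p(β | y) = −Σ(yᵢ − βxᵢ)²/(2·4) − β²/(2·4) + const.
Setting the derivative to zero: Σxᵢ(yᵢ − βxᵢ)/4 − β/4 = 0, so β = Σxᵢyᵢ / (Σxᵢ² + σ²/τ²).
Σxᵢyᵢ = 1·1 + 1·3 + 1·7 + 2·7 + 2·5 = 35; Σxᵢ² = 11; σ²/τ² = 1.
β̂_MAP = 35 / (11 + 1) = 35/12 ≈ 2.917.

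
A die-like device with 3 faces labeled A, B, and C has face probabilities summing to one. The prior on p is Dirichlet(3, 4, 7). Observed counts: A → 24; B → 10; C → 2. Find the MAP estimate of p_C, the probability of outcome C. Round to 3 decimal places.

MAP estimate of p_C = 0.170

The posterior is Dirichlet(αᵢ + nᵢ) = Dirichlet(27, 14, 9).
For a Dirichlet(a₁,…,a_K) with all aᵢ > 1, the mode has j-th component (aⱼ − 1)/(Σaᵢ − K).
Here Σaᵢ = 50 and K = 3, so p_C = (9 − 1)/(50 − 3) = 8/47 ≈ 0.170.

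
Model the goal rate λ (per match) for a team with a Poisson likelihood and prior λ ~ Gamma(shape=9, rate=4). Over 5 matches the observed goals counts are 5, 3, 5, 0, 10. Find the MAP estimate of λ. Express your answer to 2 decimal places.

Σxᵢ = 5+3+5+0+10 = 23, with n = 5.
Posterior ∝ λ^8e^(−4λ) · λ^23e^(−5λ) = λ^31e^(−9λ), i.e. Gamma(shape=32, rate=9).
The mode of a Gamma(a, b) with a ≥ 1 (shape–rate) is (a−1)/b = 31/9 ≈ 3.44.

λ̂_MAP = 3.44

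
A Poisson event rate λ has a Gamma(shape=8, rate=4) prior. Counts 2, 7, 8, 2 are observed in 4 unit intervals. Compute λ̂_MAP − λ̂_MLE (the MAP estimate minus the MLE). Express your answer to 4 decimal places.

MAP − MLE = -1.5000

Σxᵢ = 19. Posterior is Gamma(27, 8); MAP = (27−1)/8 = 26/8 ≈ 3.25000.
MLE = x̄ = 19/4 ≈ 4.75000.
Difference = 26/8 − 19/4 = -3/2 ≈ -1.5000.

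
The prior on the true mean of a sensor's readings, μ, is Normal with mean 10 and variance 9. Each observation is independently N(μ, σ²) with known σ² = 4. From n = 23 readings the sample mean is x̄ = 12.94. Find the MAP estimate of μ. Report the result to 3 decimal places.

n = 23, x̄ = 12.94.
For a Normal prior and Normal likelihood with known variance, the posterior is Normal; its mode equals its mean, the precision-weighted average.
Prior precision 1/σ₀² = 1/9; data precision n/σ² = 23/4 = 5.75.
μ̂ = ((1/9)·10 + 5.75·12.94) / (1/9 + 5.75) = (135929/1800)/(211/36) = 135929/10550 ≈ 12.884.

μ̂_MAP = 12.884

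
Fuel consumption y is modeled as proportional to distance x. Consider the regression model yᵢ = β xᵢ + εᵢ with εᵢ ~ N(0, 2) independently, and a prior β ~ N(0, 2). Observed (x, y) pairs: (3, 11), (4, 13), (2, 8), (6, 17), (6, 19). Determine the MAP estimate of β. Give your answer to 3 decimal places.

log p(β | y) = −Σ(yᵢ − βxᵢ)²/(2·2) − β²/(2·2) + const.
Setting the derivative to zero: Σxᵢ(yᵢ − βxᵢ)/2 − β/2 = 0, so β = Σxᵢyᵢ / (Σxᵢ² + σ²/τ²).
Σxᵢyᵢ = 3·11 + 4·13 + 2·8 + 6·17 + 6·19 = 317; Σxᵢ² = 101; σ²/τ² = 1.
β̂_MAP = 317 / (101 + 1) = 317/102 ≈ 3.108.

β̂_MAP = 3.108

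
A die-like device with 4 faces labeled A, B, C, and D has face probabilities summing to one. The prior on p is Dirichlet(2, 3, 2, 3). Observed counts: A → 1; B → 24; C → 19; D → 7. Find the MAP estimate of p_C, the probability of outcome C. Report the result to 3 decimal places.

The posterior is Dirichlet(αᵢ + nᵢ) = Dirichlet(3, 27, 21, 10).
For a Dirichlet(a₁,…,a_K) with all aᵢ > 1, the mode has j-th component (aⱼ − 1)/(Σaᵢ − K).
Here Σaᵢ = 61 and K = 4, so p_C = (21 − 1)/(61 − 4) = 20/57 ≈ 0.351.

MAP estimate of p_C = 0.351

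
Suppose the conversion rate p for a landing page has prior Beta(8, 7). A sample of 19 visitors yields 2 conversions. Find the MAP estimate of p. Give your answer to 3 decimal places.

Prior: Beta(8, 7).
Data: 2 successes in 19 trials. The binomial likelihood contributes p^2(1−p)^17, so the posterior is Beta(8+2, 7+17) = Beta(10, 24).
For Beta(a, b) with a, b > 1 the mode is (a−1)/(a+b−2) = 9/32 ≈ 0.281.

p̂_MAP = 0.281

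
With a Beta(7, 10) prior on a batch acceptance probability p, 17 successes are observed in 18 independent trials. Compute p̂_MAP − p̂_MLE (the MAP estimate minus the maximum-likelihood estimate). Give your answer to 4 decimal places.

MAP − MLE = -0.2475

Posterior is Beta(24, 11); MAP = (24−1)/(35−2) = 23/33 ≈ 0.69697.
MLE ignores the prior: p̂_MLE = k/n = 17/18 ≈ 0.94444.
Difference = 23/33 − 17/18 = -49/198 ≈ -0.2475.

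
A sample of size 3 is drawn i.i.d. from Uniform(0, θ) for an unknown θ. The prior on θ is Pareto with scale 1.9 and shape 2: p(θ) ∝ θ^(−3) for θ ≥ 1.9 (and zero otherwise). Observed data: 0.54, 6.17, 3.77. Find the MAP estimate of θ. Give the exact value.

The Uniform(0, θ) likelihood is θ^(−n) for θ ≥ max(xᵢ), zero otherwise. Here max(xᵢ) = 6.17.
Posterior ∝ θ^(−3) · θ^(−3) = θ^(−6) on θ ≥ max(1.9, 6.17) = 6.17.
This density is strictly decreasing in θ, so the posterior mode lies at the lower boundary of the support.

θ̂_MAP = 6.17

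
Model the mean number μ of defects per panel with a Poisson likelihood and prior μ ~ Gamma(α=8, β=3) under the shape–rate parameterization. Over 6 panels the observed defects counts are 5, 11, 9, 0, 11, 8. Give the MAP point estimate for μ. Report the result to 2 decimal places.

Σxᵢ = 5+11+9+0+11+8 = 44, with n = 6.
Posterior ∝ μ^7e^(−3μ) · μ^44e^(−6μ) = μ^51e^(−9μ), i.e. Gamma(shape=52, rate=9).
The mode of a Gamma(a, b) with a ≥ 1 (shape–rate) is (a−1)/b = 51/9 ≈ 5.67.

μ̂_MAP = 5.67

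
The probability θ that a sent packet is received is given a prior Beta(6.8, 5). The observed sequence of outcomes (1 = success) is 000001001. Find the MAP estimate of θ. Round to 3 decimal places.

Prior: Beta(6.8, 5).
Data: 2 successes in 9 trials (from the sequence). The binomial likelihood contributes θ^2(1−θ)^7, so the posterior is Beta(6.8+2, 5+7) = Beta(8.8, 12).
For Beta(a, b) with a, b > 1 the mode is (a−1)/(a+b−2) = 7.8/18.8 ≈ 0.415.

θ̂_MAP = 0.415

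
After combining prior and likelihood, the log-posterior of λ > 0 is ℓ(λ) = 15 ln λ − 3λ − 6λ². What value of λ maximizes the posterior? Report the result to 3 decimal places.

λ̂_MAP = 1.000

ℓ'(λ) = 15/λ − 3 − 12λ. Setting this to zero and multiplying by λ: 12λ² + 3λ − 15 = 0.
λ = (−3 + √(3² + 4·12·15)) / (2·12) = (−3 + √729) / 24 = (−3 + 27)/24 = 1.
ℓ''(λ) = −15/λ² − 12 < 0, confirming a maximum.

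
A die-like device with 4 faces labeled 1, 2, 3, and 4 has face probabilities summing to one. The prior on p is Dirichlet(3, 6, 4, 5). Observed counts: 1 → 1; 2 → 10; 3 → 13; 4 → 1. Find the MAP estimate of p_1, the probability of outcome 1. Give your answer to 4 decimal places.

MAP estimate: 0.0769

The posterior is Dirichlet(αᵢ + nᵢ) = Dirichlet(4, 16, 17, 6).
For a Dirichlet(a₁,…,a_K) with all aᵢ > 1, the mode has j-th component (aⱼ − 1)/(Σaᵢ − K).
Here Σaᵢ = 43 and K = 4, so p_1 = (4 − 1)/(43 − 4) = 3/39 ≈ 0.0769.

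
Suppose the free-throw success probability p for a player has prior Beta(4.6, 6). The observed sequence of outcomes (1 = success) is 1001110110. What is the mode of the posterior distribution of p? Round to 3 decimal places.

Prior: Beta(4.6, 6).
Data: 6 successes in 10 trials (from the sequence). The binomial likelihood contributes p^6(1−p)^4, so the posterior is Beta(4.6+6, 6+4) = Beta(10.6, 10).
For Beta(a, b) with a, b > 1 the mode is (a−1)/(a+b−2) = 9.6/18.6 ≈ 0.516.

p̂_MAP = 0.516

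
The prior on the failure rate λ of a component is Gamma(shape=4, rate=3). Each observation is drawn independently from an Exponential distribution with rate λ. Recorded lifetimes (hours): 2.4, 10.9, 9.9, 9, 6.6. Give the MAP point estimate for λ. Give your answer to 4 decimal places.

λ̂_MAP = 0.1914

The Exponential(rate=λ) likelihood is ∝ λ^n e^(−λΣtᵢ). Here n = 5 and Σtᵢ = 2.4 + 10.9 + 9.9 + 9 + 6.6 = 38.8.
Posterior ∝ λ^3e^(−3λ) · λ^5e^(−38.8λ) = λ^8e^(−41.8λ), i.e. Gamma(9, 41.8).
Mode = (a−1)/b = 8/41.8 ≈ 0.1914.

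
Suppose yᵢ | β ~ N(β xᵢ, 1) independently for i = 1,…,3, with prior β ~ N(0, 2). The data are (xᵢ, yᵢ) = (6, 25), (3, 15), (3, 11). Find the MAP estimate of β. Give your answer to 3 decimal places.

log p(β | y) = −Σ(yᵢ − βxᵢ)²/(2·1) − β²/(2·2) + const.
Setting the derivative to zero: Σxᵢ(yᵢ − βxᵢ)/1 − β/2 = 0, so β = Σxᵢyᵢ / (Σxᵢ² + σ²/τ²).
Σxᵢyᵢ = 6·25 + 3·15 + 3·11 = 228; Σxᵢ² = 54; σ²/τ² = 0.5.
β̂_MAP = 228 / (54 + 0.5) = 228/54.5 ≈ 4.183.

β̂_MAP = 4.183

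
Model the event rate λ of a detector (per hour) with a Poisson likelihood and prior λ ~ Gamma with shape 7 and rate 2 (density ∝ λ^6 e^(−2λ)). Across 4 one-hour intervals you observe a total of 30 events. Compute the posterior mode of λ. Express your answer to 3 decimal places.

Σxᵢ = 30, n = 4.
Posterior ∝ λ^6e^(−2λ) · λ^30e^(−4λ) = λ^36e^(−6λ), i.e. Gamma(shape=37, rate=6).
The mode of a Gamma(a, b) with a ≥ 1 (shape–rate) is (a−1)/b = 36/6 ≈ 6.000.

λ̂_MAP = 6.000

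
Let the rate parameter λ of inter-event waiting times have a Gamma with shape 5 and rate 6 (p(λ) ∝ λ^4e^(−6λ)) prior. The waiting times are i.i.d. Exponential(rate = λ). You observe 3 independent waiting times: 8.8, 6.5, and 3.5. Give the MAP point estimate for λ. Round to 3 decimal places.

λ̂_MAP = 0.282

The Exponential(rate=λ) likelihood is ∝ λ^n e^(−λΣtᵢ). Here n = 3 and Σtᵢ = 8.8 + 6.5 + 3.5 = 18.8.
Posterior ∝ λ^4e^(−6λ) · λ^3e^(−18.8λ) = λ^7e^(−24.8λ), i.e. Gamma(8, 24.8).
Mode = (a−1)/b = 7/24.8 ≈ 0.282.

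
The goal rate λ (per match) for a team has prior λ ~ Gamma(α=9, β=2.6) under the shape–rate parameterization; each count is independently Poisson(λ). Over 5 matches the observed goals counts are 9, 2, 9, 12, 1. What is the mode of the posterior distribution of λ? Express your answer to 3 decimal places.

λ̂_MAP = 5.395

Σxᵢ = 9+2+9+12+1 = 33, with n = 5.
Posterior ∝ λ^8e^(−2.6λ) · λ^33e^(−5λ) = λ^41e^(−7.6λ), i.e. Gamma(shape=42, rate=7.6).
The mode of a Gamma(a, b) with a ≥ 1 (shape–rate) is (a−1)/b = 41/7.6 ≈ 5.395.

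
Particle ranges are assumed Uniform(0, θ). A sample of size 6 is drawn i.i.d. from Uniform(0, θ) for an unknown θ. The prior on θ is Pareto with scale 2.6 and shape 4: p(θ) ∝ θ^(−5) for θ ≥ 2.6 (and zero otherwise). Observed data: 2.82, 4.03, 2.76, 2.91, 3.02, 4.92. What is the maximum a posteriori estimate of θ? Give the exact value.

The Uniform(0, θ) likelihood is θ^(−n) for θ ≥ max(xᵢ), zero otherwise. Here max(xᵢ) = 4.92.
Posterior ∝ θ^(−5) · θ^(−6) = θ^(−11) on θ ≥ max(2.6, 4.92) = 4.92.
This density is strictly decreasing in θ, so the posterior mode lies at the lower boundary of the support.

θ̂_MAP = 4.92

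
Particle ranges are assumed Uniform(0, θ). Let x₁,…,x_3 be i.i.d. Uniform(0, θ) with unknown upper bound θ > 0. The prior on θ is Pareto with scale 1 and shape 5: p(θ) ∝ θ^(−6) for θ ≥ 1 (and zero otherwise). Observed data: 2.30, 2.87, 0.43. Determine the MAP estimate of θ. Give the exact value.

The Uniform(0, θ) likelihood is θ^(−n) for θ ≥ max(xᵢ), zero otherwise. Here max(xᵢ) = 2.87.
Posterior ∝ θ^(−6) · θ^(−3) = θ^(−9) on θ ≥ max(1, 2.87) = 2.87.
This density is strictly decreasing in θ, so the posterior mode lies at the lower boundary of the support.

θ̂_MAP = 2.87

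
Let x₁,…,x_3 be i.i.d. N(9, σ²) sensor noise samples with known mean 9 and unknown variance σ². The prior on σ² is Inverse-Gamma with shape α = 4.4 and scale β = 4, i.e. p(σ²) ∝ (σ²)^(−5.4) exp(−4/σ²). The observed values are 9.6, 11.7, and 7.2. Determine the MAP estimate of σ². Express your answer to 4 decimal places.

Sum of squared deviations about the known mean: SS = (9.6−9)² + (11.7−9)² + (7.2−9)² = 10.89.
The Normal likelihood contributes (σ²)^(−n/2) exp(−SS/(2σ²)), so the posterior is Inverse-Gamma(α + n/2, β + SS/2) = Inverse-Gamma(5.9, 9.445).
The mode of Inverse-Gamma(a, b) is b/(a+1) = 9.445/6.9 ≈ 1.3688.

σ̂²_MAP = 1.3688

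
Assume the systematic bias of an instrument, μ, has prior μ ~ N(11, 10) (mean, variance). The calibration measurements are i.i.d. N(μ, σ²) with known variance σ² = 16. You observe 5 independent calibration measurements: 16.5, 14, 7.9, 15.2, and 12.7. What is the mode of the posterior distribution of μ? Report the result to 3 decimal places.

n = 5; x̄ = (16.5 + 14 + 7.9 + 15.2 + 12.7)/5 = 66.3/5 = 13.26.
For a Normal prior and Normal likelihood with known variance, the posterior is Normal; its mode equals its mean, the precision-weighted average.
Prior precision 1/σ₀² = 1/10 = 0.1; data precision n/σ² = 5/16 = 0.3125.
μ̂ = (0.1·11 + 0.3125·13.26) / (0.1 + 0.3125) = 5.24375/0.4125 = 839/66 ≈ 12.712.

μ̂_MAP = 12.712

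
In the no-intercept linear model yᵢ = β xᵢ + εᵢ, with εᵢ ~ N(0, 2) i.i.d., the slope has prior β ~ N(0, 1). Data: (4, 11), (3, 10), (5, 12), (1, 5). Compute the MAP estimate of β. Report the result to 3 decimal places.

log p(β | y) = −Σ(yᵢ − βxᵢ)²/(2·2) − β²/(2·1) + const.
Setting the derivative to zero: Σxᵢ(yᵢ − βxᵢ)/2 − β/1 = 0, so β = Σxᵢyᵢ / (Σxᵢ² + σ²/τ²).
Σxᵢyᵢ = 4·11 + 3·10 + 5·12 + 1·5 = 139; Σxᵢ² = 51; σ²/τ² = 2.
β̂_MAP = 139 / (51 + 2) = 139/53 ≈ 2.623.

β̂_MAP = 2.623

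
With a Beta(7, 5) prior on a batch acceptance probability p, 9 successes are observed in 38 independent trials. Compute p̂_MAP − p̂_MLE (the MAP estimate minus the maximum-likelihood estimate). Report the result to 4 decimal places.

Posterior is Beta(16, 34); MAP = (16−1)/(50−2) = 15/48 ≈ 0.31250.
MLE ignores the prior: p̂_MLE = k/n = 9/38 ≈ 0.23684.
Difference = 15/48 − 9/38 = 23/304 ≈ 0.0757.

MAP − MLE = 0.0757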